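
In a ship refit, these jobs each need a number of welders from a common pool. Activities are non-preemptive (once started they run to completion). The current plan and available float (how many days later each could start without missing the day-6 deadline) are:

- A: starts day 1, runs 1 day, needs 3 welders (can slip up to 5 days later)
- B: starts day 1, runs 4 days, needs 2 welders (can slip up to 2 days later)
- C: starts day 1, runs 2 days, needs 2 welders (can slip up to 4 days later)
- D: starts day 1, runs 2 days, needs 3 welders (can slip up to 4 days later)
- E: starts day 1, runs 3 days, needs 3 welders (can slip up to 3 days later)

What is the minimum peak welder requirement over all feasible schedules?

5

Early-start (A@1, B@1, C@1, D@1, E@1) gives peak 13: d1:13  d2:10  d3:5  d4:2  d5:0  d6:0.
Shift C→5, D→2, E→4.
Schedule A@1, B@1, C@5, D@2, E@4: d1:5  d2:5  d3:5  d4:5  d5:5  d6:5 — peak 5.
Total welder-days = 30 over 6 days ⇒ peak ≥ ⌈30/6⌉ = 5, so 5 is optimal.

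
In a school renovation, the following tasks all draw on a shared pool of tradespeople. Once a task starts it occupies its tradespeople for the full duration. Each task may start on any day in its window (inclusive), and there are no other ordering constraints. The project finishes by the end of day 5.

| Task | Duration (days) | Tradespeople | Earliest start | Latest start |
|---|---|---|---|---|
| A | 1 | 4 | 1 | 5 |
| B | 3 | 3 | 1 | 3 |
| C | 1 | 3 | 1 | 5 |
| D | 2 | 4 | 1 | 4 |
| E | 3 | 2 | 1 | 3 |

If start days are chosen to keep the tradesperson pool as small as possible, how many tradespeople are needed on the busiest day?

Early-start (A@1, B@1, C@1, D@1, E@1) gives peak 16: d1:16  d2:9  d3:5  d4:0  d5:0.
Shift C→2, D→4, E→3.
Schedule A@1, B@1, C@2, D@4, E@3: d1:7  d2:6  d3:5  d4:6  d5:6 — peak 7.

7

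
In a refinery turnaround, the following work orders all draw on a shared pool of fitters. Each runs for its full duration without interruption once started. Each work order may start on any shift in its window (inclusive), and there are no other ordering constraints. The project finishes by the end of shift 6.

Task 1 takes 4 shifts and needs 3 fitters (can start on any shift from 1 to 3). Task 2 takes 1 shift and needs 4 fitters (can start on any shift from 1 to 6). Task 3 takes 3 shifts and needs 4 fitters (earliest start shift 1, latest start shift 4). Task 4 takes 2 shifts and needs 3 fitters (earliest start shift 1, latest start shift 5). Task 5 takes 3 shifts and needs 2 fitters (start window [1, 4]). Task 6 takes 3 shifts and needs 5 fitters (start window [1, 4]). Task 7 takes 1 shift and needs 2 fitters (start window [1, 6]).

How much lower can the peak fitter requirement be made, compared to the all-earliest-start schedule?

13

Early-start peak: s1:23  s2:17  s3:14  s4:3  s5:0  s6:0 ⇒ 23.
Leveled (Task 1@1, Task 2@6, Task 3@1, Task 4@1, Task 5@3, Task 6@4, Task 7@5): s1:10  s2:10  s3:9  s4:10  s5:9  s6:9 ⇒ 10.
Reduction 23 − 10 = 13.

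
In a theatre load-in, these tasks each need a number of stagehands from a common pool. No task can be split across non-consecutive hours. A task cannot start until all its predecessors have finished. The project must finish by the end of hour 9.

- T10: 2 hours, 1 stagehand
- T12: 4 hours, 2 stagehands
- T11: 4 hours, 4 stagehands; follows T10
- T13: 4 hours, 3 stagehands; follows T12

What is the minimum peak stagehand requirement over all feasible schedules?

Schedule T10@1, T12@1, T11@3, T13@5: h1:3  h2:3  h3:6  h4:6  h5:7  h6:7  h7:3  h8:3  h9:0 — peak 7.

7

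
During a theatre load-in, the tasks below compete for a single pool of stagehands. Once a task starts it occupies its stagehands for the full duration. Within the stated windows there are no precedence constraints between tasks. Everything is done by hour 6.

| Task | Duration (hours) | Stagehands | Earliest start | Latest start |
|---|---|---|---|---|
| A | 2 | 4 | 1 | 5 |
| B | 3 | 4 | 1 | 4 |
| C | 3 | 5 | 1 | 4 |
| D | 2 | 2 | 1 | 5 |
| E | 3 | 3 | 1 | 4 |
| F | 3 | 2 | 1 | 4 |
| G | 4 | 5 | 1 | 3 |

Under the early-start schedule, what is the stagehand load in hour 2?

At early start, hour 2 has: A, B, C, D, E, F, G.
Demand: 4 + 4 + 5 + 2 + 3 + 2 + 5 = 25.

25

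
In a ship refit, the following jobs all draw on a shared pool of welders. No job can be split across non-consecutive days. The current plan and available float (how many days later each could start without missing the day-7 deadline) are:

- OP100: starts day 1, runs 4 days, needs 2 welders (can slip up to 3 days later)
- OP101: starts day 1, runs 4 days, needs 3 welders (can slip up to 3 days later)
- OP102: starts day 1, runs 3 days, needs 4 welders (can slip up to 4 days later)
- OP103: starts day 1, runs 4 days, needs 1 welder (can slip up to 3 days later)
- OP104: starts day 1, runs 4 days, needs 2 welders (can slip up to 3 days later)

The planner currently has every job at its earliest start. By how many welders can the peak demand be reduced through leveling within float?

4

Early-start peak: d1:12  d2:12  d3:12  d4:8  d5:0  d6:0  d7:0 ⇒ 12.
Leveled (OP100@1, OP101@1, OP102@5, OP103@1, OP104@1): d1:8  d2:8  d3:8  d4:8  d5:4  d6:4  d7:4 ⇒ 8.
Reduction 12 − 8 = 4.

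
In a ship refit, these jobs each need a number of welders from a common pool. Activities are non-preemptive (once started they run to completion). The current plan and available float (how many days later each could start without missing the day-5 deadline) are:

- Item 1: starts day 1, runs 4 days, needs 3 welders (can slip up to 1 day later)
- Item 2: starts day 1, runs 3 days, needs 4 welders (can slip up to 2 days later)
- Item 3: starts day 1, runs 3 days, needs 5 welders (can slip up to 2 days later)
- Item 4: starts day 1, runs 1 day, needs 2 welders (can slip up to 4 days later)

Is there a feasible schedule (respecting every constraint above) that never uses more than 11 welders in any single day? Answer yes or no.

no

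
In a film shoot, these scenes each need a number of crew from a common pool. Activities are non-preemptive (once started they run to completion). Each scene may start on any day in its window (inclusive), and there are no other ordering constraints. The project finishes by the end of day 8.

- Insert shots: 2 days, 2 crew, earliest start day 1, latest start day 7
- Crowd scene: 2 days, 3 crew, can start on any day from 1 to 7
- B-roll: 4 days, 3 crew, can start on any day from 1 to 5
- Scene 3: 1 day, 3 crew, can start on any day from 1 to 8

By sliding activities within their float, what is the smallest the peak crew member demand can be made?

5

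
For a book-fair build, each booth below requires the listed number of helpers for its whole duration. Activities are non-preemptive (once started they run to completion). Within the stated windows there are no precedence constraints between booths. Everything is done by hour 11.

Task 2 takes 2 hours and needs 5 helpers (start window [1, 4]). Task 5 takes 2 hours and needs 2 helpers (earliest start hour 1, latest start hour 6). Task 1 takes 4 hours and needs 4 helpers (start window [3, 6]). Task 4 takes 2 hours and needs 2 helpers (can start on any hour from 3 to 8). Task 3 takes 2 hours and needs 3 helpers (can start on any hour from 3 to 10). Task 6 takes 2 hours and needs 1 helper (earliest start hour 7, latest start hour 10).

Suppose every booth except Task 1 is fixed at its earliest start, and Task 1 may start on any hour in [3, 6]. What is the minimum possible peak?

Task 1@3: h1:7  h2:7  h3:9  h4:9  h5:4  h6:4  h7:1  h8:1  h9:0  h10:0  h11:0 → peak 9
Task 1@4: h1:7  h2:7  h3:5  h4:9  h5:4  h6:4  h7:5  h8:1  h9:0  h10:0  h11:0 → peak 9
Task 1@5: h1:7  h2:7  h3:5  h4:5  h5:4  h6:4  h7:5  h8:5  h9:0  h10:0  h11:0 → peak 7
Task 1@6: h1:7  h2:7  h3:5  h4:5  h5:0  h6:4  h7:5  h8:5  h9:4  h10:0  h11:0 → peak 7
Best is Task 1@5, peak 7.

7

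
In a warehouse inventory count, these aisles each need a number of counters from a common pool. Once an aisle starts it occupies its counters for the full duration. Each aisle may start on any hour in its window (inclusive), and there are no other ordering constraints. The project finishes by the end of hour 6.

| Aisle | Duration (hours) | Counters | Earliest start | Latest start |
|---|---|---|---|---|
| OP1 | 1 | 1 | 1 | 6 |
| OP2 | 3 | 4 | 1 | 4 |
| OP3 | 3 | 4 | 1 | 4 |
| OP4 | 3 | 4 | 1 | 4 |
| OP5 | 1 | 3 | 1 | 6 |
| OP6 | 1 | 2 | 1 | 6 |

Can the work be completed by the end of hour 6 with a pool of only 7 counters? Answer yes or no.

no

The minimum achievable peak is 8; 7 < 8, so no feasible schedule stays within the cap.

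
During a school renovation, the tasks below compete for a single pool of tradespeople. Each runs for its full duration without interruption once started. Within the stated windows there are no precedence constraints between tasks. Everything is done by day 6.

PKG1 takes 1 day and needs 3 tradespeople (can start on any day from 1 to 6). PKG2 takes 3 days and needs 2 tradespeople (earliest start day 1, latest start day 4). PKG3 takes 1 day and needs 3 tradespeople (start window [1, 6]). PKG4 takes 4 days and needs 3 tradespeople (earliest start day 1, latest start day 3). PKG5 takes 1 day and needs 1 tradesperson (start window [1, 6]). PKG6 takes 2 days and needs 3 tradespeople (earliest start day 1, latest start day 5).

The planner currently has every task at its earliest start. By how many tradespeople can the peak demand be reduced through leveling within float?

Early-start peak: d1:15  d2:8  d3:5  d4:3  d5:0  d6:0 ⇒ 15.
Leveled (PKG1@1, PKG2@1, PKG3@2, PKG4@3, PKG5@1, PKG6@4): d1:6  d2:5  d3:5  d4:6  d5:6  d6:3 ⇒ 6.
Reduction 15 − 6 = 9.

9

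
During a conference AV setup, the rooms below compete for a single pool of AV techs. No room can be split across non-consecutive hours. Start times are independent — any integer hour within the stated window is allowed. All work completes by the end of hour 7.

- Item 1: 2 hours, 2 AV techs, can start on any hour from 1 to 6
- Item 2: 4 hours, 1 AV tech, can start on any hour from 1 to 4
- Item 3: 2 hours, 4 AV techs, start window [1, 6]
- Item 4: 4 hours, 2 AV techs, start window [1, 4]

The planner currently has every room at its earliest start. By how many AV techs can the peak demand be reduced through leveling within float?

Early-start peak: h1:9  h2:9  h3:3  h4:3  h5:0  h6:0  h7:0 ⇒ 9.
Leveled (Item 1@1, Item 2@1, Item 3@5, Item 4@1): h1:5  h2:5  h3:3  h4:3  h5:4  h6:4  h7:0 ⇒ 5.
Reduction 9 − 5 = 4.

4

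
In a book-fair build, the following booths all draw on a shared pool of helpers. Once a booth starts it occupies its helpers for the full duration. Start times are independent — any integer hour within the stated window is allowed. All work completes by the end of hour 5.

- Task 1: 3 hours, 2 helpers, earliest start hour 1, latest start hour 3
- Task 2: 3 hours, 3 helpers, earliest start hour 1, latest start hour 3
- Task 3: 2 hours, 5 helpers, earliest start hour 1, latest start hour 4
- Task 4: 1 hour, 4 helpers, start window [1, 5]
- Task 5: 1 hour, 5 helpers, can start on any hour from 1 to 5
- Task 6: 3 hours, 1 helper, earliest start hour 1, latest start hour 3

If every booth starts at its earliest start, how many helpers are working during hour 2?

At early start, hour 2 has: Task 1, Task 2, Task 3, Task 6.
Demand: 2 + 3 + 5 + 1 = 11.

11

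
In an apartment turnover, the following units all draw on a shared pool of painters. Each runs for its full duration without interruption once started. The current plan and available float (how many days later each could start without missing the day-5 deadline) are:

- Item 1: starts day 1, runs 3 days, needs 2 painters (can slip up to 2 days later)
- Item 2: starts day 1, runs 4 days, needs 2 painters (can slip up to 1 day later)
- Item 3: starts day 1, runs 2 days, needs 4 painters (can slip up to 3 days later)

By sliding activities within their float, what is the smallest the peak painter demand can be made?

Early-start (Item 1@1, Item 2@1, Item 3@1) gives peak 8: d1:8  d2:8  d3:4  d4:2  d5:0.
Shift Item 3→4.
Schedule Item 1@1, Item 2@1, Item 3@4: d1:4  d2:4  d3:4  d4:6  d5:4 — peak 6.
No arrangement of the 24 feasible schedules does better.

6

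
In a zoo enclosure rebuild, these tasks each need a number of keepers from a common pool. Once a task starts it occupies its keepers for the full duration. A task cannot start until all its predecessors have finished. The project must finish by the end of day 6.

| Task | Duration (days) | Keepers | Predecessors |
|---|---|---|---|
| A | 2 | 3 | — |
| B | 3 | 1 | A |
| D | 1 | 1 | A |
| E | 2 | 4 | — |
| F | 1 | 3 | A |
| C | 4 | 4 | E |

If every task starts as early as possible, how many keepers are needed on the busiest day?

Early-start schedule: A@1, B@3, D@3, E@1, F@3, C@3.
Load per day: day 1: 7, day 2: 7, day 3: 9, day 4: 5, day 5: 5, day 6: 4.
Peak is 9.

9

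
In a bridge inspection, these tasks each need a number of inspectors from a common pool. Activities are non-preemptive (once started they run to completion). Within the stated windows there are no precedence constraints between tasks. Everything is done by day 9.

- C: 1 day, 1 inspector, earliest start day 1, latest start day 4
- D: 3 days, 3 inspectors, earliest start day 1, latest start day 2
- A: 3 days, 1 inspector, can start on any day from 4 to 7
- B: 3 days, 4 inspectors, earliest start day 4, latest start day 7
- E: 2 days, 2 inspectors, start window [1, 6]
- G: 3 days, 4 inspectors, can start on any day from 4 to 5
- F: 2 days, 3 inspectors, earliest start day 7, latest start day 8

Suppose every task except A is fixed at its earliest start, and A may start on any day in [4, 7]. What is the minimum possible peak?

A@4: d1:6  d2:5  d3:3  d4:9  d5:9  d6:9  d7:3  d8:3  d9:0 → peak 9
A@5: d1:6  d2:5  d3:3  d4:8  d5:9  d6:9  d7:4  d8:3  d9:0 → peak 9
A@6: d1:6  d2:5  d3:3  d4:8  d5:8  d6:9  d7:4  d8:4  d9:0 → peak 9
A@7: d1:6  d2:5  d3:3  d4:8  d5:8  d6:8  d7:4  d8:4  d9:1 → peak 8
Best is A@7, peak 8.

8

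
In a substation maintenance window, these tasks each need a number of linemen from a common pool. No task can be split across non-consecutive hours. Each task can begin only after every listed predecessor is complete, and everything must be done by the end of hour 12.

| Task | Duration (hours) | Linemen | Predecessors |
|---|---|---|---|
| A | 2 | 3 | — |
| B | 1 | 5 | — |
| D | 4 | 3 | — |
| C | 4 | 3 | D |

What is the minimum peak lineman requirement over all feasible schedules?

5

Early-start (A@1, B@1, D@1, C@5) gives peak 11: h1:11  h2:6  h3:3  h4:3  h5:3  h6:3  h7:3  h8:3  h9:0  h10:0  h11:0  h12:0.
Shift B→3, D→4, C→8.
Schedule A@1, B@3, D@4, C@8: h1:3  h2:3  h3:5  h4:3  h5:3  h6:3  h7:3  h8:3  h9:3  h10:3  h11:3  h12:0 — peak 5.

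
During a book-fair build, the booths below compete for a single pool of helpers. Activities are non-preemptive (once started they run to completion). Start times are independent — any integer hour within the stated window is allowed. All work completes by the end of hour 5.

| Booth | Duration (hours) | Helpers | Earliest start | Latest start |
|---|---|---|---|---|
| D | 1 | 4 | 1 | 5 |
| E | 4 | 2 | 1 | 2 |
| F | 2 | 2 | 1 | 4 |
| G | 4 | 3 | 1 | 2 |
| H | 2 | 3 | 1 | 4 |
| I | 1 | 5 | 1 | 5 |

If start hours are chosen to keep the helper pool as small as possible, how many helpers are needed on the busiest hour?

8

Early-start (D@1, E@1, F@1, G@1, H@1, I@1) gives peak 19: h1:19  h2:10  h3:5  h4:5  h5:0.
Shift G→2, H→3, I→5.
Schedule D@1, E@1, F@1, G@2, H@3, I@5: h1:8  h2:7  h3:8  h4:8  h5:8 — peak 8.
Total helper-hours = 39 over 5 hours ⇒ peak ≥ ⌈39/5⌉ = 8, so 8 is optimal.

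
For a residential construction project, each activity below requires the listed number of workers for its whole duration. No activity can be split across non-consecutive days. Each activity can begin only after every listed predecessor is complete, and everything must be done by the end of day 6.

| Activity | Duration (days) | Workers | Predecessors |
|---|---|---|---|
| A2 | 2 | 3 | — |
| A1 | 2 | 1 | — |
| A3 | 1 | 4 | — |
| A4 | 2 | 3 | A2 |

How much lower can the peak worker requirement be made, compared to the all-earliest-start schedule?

Early-start peak: d1:8  d2:4  d3:3  d4:3  d5:0  d6:0 ⇒ 8.
Leveled (A2@1, A1@1, A3@3, A4@4): d1:4  d2:4  d3:4  d4:3  d5:3  d6:0 ⇒ 4.
Reduction 8 − 4 = 4.

4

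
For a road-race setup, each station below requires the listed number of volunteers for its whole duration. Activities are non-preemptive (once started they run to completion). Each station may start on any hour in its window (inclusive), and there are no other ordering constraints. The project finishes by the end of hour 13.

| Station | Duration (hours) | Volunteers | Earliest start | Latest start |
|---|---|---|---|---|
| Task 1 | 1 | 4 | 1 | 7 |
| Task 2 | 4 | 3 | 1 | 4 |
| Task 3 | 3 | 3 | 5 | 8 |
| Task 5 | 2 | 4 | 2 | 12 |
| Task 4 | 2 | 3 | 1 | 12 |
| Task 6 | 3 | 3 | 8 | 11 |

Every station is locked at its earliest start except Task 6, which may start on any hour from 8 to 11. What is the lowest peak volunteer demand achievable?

Task 6@8: h1:10  h2:10  h3:7  h4:3  h5:3  h6:3  h7:3  h8:3  h9:3  h10:3  h11:0  h12:0  h13:0 → peak 10
Task 6@9: h1:10  h2:10  h3:7  h4:3  h5:3  h6:3  h7:3  h8:0  h9:3  h10:3  h11:3  h12:0  h13:0 → peak 10
Task 6@10: h1:10  h2:10  h3:7  h4:3  h5:3  h6:3  h7:3  h8:0  h9:0  h10:3  h11:3  h12:3  h13:0 → peak 10
Task 6@11: h1:10  h2:10  h3:7  h4:3  h5:3  h6:3  h7:3  h8:0  h9:0  h10:0  h11:3  h12:3  h13:3 → peak 10
Best is Task 6@8, peak 10.

10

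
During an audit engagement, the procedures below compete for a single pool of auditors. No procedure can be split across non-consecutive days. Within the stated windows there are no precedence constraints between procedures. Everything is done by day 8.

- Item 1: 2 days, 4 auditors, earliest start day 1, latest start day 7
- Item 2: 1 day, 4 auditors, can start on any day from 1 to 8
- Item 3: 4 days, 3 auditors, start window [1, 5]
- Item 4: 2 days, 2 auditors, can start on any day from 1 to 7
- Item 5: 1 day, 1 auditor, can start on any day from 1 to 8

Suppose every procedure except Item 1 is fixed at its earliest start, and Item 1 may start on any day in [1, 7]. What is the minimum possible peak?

Item 1@1: d1:14  d2:9  d3:3  d4:3  d5:0  d6:0  d7:0  d8:0 → peak 14
Item 1@2: d1:10  d2:9  d3:7  d4:3  d5:0  d6:0  d7:0  d8:0 → peak 10
Item 1@3: d1:10  d2:5  d3:7  d4:7  d5:0  d6:0  d7:0  d8:0 → peak 10
Item 1@4: d1:10  d2:5  d3:3  d4:7  d5:4  d6:0  d7:0  d8:0 → peak 10
Item 1@5: d1:10  d2:5  d3:3  d4:3  d5:4  d6:4  d7:0  d8:0 → peak 10
Item 1@6: d1:10  d2:5  d3:3  d4:3  d5:0  d6:4  d7:4  d8:0 → peak 10
Item 1@7: d1:10  d2:5  d3:3  d4:3  d5:0  d6:0  d7:4  d8:4 → peak 10
Best is Item 1@2, peak 10.

10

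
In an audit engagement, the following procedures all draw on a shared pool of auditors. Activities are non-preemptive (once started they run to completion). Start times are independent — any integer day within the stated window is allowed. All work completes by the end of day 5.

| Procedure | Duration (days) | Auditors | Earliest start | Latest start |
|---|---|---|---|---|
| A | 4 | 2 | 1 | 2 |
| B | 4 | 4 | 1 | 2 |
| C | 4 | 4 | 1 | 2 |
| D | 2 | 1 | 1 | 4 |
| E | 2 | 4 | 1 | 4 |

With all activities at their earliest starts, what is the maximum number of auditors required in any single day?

Early-start schedule: A@1, B@1, C@1, D@1, E@1.
Load per day: day 1: 15, day 2: 15, day 3: 10, day 4: 10, day 5: 0.
Peak is 15.

15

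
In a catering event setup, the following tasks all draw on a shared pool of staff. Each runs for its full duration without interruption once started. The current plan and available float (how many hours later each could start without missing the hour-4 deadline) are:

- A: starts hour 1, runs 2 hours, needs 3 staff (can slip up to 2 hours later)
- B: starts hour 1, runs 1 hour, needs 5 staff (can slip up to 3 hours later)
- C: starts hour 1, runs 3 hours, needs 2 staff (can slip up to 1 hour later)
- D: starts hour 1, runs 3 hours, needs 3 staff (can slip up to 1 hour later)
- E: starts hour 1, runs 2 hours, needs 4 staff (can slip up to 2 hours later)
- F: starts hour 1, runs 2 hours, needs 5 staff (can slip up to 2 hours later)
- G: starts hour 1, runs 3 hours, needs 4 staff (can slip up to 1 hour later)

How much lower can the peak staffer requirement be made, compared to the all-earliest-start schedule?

Early-start peak: h1:26  h2:21  h3:9  h4:0 ⇒ 26.
Leveled (A@1, B@1, C@1, D@2, E@1, F@3, G@2): h1:14  h2:16  h3:14  h4:12 ⇒ 16.
Reduction 26 − 16 = 10.

10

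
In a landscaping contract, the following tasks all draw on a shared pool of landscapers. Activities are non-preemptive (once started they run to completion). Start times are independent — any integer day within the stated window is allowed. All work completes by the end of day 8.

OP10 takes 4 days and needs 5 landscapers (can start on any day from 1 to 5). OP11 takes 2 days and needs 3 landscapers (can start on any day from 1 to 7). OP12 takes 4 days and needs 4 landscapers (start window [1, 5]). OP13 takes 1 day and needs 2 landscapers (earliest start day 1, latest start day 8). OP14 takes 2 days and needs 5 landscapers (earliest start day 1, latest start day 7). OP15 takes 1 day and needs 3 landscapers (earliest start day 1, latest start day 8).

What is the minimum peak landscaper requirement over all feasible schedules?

Early-start (OP10@1, OP11@1, OP12@1, OP13@1, OP14@1, OP15@1) gives peak 22: d1:22  d2:17  d3:9  d4:9  d5:0  d6:0  d7:0  d8:0.
Shift OP12→3, OP13→5, OP14→6, OP15→5.
Schedule OP10@1, OP11@1, OP12@3, OP13@5, OP14@6, OP15@5: d1:8  d2:8  d3:9  d4:9  d5:9  d6:9  d7:5  d8:0 — peak 9.

9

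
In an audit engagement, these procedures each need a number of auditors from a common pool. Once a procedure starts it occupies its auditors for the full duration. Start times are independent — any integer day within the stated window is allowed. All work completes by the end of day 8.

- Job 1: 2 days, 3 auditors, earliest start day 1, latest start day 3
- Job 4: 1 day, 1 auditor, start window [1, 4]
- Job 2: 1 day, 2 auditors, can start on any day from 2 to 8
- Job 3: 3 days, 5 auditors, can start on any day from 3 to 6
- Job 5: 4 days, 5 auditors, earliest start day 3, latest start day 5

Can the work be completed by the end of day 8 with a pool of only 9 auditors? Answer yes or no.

no

The minimum achievable peak is 10; 9 < 10, so no feasible schedule stays within the cap.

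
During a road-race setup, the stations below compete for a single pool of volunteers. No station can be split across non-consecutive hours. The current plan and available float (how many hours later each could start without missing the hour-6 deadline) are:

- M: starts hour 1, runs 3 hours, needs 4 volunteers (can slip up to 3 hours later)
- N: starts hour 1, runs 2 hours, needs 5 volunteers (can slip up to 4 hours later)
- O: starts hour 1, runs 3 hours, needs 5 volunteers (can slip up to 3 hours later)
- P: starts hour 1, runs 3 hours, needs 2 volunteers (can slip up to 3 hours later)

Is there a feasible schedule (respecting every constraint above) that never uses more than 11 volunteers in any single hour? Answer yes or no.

yes

Schedule M@1, N@1, O@3, P@4: h1:9  h2:9  h3:9  h4:7  h5:7  h6:2 — peak 9 ≤ 11.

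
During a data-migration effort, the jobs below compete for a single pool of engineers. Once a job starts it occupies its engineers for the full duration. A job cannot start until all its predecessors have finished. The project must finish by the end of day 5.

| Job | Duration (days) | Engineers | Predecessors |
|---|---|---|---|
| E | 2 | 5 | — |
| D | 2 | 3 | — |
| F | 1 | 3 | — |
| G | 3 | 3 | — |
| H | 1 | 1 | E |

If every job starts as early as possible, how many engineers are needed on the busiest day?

14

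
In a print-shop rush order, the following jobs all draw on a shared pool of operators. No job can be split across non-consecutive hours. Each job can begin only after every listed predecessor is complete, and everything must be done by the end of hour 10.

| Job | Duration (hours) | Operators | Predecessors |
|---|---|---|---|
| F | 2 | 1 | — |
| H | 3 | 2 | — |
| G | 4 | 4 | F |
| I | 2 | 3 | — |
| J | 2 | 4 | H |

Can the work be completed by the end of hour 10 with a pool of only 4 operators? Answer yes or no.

The minimum achievable peak is 5; 4 < 5, so no feasible schedule stays within the cap.

no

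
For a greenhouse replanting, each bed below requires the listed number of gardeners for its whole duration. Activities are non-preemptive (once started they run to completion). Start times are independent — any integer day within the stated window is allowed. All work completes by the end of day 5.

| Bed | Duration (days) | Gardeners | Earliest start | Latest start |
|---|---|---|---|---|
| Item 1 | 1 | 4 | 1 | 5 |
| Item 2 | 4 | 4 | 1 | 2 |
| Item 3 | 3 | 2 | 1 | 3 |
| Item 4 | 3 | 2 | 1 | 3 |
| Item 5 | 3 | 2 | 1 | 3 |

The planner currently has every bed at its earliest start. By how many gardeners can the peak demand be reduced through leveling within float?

Early-start peak: d1:14  d2:10  d3:10  d4:4  d5:0 ⇒ 14.
Leveled (Item 1@1, Item 2@1, Item 3@1, Item 4@2, Item 5@2): d1:10  d2:10  d3:10  d4:8  d5:0 ⇒ 10.
Reduction 14 − 10 = 4.

4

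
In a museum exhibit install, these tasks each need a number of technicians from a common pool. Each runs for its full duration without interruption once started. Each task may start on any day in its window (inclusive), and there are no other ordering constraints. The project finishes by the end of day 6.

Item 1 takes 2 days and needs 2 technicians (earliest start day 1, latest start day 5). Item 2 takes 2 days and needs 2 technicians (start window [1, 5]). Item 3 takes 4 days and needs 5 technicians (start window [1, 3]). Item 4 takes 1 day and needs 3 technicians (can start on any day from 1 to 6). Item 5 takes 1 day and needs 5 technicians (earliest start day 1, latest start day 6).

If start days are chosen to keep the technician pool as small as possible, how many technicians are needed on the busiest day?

Early-start (Item 1@1, Item 2@1, Item 3@1, Item 4@1, Item 5@1) gives peak 17: d1:17  d2:9  d3:5  d4:5  d5:0  d6:0.
Shift Item 2→2, Item 3→3, Item 4→2.
Schedule Item 1@1, Item 2@2, Item 3@3, Item 4@2, Item 5@1: d1:7  d2:7  d3:7  d4:5  d5:5  d6:5 — peak 7.

7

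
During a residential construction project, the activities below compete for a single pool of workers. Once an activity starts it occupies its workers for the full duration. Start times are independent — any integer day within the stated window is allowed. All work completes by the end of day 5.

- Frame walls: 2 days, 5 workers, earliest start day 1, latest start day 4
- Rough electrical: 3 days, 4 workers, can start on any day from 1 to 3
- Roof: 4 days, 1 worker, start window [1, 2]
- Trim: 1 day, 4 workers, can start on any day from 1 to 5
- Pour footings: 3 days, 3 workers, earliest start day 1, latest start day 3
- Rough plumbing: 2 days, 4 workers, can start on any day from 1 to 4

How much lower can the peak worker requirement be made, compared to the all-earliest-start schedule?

10

Early-start peak: d1:21  d2:17  d3:8  d4:1  d5:0 ⇒ 21.
Leveled (Frame walls@1, Rough electrical@1, Roof@1, Trim@5, Pour footings@3, Rough plumbing@4): d1:10  d2:10  d3:8  d4:8  d5:11 ⇒ 11.
Reduction 21 − 11 = 10.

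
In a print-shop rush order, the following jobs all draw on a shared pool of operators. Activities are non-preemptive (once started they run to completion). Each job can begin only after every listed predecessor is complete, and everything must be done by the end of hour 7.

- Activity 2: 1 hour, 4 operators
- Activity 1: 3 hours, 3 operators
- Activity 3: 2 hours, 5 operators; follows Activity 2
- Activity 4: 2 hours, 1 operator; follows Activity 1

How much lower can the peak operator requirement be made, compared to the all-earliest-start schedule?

3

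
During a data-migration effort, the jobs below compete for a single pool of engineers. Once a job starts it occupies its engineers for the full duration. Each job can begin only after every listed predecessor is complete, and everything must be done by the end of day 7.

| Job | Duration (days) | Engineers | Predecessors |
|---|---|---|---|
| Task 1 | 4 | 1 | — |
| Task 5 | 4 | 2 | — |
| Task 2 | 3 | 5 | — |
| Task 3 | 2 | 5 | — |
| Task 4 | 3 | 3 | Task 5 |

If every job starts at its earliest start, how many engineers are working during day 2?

At early start, day 2 has: Task 1, Task 5, Task 2, Task 3.
Demand: 1 + 2 + 5 + 5 = 13.

13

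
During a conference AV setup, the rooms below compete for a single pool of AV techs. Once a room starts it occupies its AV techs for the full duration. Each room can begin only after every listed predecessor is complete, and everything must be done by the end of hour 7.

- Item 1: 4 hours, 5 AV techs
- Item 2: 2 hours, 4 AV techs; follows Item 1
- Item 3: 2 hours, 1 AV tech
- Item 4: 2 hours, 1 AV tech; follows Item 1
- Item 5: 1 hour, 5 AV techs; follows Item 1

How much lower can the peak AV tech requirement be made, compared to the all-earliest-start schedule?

Early-start peak: h1:6  h2:6  h3:5  h4:5  h5:10  h6:5  h7:0 ⇒ 10.
Leveled (Item 1@1, Item 2@5, Item 3@1, Item 4@5, Item 5@7): h1:6  h2:6  h3:5  h4:5  h5:5  h6:5  h7:5 ⇒ 6.
Reduction 10 − 6 = 4.

4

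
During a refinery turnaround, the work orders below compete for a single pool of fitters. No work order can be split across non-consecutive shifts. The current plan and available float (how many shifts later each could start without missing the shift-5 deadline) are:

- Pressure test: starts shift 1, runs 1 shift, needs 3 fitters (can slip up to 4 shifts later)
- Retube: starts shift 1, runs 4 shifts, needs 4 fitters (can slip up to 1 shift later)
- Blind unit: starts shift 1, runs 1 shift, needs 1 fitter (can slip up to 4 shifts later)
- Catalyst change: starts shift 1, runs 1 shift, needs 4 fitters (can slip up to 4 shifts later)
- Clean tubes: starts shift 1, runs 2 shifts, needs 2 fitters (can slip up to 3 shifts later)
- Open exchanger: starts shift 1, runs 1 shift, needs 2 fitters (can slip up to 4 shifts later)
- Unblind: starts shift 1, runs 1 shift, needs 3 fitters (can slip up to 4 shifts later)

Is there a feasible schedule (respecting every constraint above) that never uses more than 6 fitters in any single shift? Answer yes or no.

no

Total fitter-shifts = 33; over 5 shifts the average is 33/5 > 6, so some shift must exceed 6.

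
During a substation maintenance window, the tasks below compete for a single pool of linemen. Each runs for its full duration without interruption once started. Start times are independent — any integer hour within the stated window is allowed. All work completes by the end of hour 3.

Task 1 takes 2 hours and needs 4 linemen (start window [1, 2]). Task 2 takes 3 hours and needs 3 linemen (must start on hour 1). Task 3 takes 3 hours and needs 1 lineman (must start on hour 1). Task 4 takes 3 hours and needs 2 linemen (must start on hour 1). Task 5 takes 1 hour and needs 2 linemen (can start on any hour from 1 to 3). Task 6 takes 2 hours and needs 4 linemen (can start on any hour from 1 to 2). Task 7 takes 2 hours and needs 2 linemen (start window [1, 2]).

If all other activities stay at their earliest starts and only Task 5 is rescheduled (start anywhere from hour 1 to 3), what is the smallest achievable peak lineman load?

16

Task 5@1: h1:18  h2:16  h3:6 → peak 18
Task 5@2: h1:16  h2:18  h3:6 → peak 18
Task 5@3: h1:16  h2:16  h3:8 → peak 16
Best is Task 5@3, peak 16.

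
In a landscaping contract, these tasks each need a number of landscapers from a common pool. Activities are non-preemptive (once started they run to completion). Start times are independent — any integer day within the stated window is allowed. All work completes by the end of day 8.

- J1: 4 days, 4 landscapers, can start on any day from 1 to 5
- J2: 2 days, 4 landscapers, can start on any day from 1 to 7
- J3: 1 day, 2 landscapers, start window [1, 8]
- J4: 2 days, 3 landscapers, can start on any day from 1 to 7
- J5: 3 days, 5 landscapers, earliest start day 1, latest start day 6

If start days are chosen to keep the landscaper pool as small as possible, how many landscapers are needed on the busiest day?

8

Early-start (J1@1, J2@1, J3@1, J4@1, J5@1) gives peak 18: d1:18  d2:16  d3:9  d4:4  d5:0  d6:0  d7:0  d8:0.
Shift J3→3, J4→4, J5→5.
Schedule J1@1, J2@1, J3@3, J4@4, J5@5: d1:8  d2:8  d3:6  d4:7  d5:8  d6:5  d7:5  d8:0 — peak 8.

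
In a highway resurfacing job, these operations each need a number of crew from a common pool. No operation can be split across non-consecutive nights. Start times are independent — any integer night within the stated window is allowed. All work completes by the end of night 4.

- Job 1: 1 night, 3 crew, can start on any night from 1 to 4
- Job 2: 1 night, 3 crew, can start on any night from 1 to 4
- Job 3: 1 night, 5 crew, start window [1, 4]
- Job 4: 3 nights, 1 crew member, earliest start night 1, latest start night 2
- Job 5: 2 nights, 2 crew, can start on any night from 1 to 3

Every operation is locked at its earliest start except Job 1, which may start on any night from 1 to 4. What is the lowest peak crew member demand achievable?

11

Job 1@1: n1:14  n2:3  n3:1  n4:0 → peak 14
Job 1@2: n1:11  n2:6  n3:1  n4:0 → peak 11
Job 1@3: n1:11  n2:3  n3:4  n4:0 → peak 11
Job 1@4: n1:11  n2:3  n3:1  n4:3 → peak 11
Best is Job 1@2, peak 11.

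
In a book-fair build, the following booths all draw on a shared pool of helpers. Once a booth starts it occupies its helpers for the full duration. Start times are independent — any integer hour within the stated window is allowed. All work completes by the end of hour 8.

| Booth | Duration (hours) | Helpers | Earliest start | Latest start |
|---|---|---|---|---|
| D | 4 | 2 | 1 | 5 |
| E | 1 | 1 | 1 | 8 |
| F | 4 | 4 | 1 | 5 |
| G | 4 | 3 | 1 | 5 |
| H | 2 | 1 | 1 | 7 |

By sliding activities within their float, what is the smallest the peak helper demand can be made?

5

Early-start (D@1, E@1, F@1, G@1, H@1) gives peak 11: h1:11  h2:10  h3:9  h4:9  h5:0  h6:0  h7:0  h8:0.
Shift E→5, F→5, H→6.
Schedule D@1, E@5, F@5, G@1, H@6: h1:5  h2:5  h3:5  h4:5  h5:5  h6:5  h7:5  h8:4 — peak 5.
Total helper-hours = 39 over 8 hours ⇒ peak ≥ ⌈39/8⌉ = 5, so 5 is optimal.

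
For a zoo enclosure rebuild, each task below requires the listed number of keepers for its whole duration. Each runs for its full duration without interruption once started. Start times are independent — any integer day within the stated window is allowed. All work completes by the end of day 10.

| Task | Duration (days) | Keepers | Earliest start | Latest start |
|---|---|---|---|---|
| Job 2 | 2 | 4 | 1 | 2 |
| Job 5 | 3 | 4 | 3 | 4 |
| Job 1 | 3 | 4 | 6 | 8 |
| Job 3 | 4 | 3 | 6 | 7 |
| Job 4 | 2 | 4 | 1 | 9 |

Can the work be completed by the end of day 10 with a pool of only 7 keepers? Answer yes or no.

yes

Schedule Job 2@1, Job 5@3, Job 1@6, Job 3@6, Job 4@9: d1:4  d2:4  d3:4  d4:4  d5:4  d6:7  d7:7  d8:7  d9:7  d10:4 — peak 7 ≤ 7.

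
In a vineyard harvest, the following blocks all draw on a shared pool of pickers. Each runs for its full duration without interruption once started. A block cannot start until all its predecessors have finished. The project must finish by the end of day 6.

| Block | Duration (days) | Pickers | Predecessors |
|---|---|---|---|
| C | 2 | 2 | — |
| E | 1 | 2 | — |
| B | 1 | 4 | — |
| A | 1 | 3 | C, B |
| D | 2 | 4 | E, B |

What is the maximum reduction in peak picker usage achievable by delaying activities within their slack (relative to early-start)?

Early-start peak: d1:8  d2:6  d3:7  d4:0  d5:0  d6:0 ⇒ 8.
Leveled (C@1, E@1, B@3, A@4, D@5): d1:4  d2:2  d3:4  d4:3  d5:4  d6:4 ⇒ 4.
Reduction 8 − 4 = 4.

4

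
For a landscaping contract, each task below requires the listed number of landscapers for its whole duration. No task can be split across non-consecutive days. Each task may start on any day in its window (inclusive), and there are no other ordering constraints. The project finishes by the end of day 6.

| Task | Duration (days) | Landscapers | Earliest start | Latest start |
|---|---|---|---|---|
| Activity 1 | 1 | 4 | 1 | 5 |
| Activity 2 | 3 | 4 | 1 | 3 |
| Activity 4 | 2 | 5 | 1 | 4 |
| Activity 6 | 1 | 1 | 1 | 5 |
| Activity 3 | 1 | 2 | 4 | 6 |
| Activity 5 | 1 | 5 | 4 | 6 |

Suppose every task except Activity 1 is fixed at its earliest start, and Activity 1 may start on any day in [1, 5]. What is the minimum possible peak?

Activity 1@1: d1:14  d2:9  d3:4  d4:7  d5:0  d6:0 → peak 14
Activity 1@2: d1:10  d2:13  d3:4  d4:7  d5:0  d6:0 → peak 13
Activity 1@3: d1:10  d2:9  d3:8  d4:7  d5:0  d6:0 → peak 10
Activity 1@4: d1:10  d2:9  d3:4  d4:11  d5:0  d6:0 → peak 11
Activity 1@5: d1:10  d2:9  d3:4  d4:7  d5:4  d6:0 → peak 10
Best is Activity 1@3, peak 10.

10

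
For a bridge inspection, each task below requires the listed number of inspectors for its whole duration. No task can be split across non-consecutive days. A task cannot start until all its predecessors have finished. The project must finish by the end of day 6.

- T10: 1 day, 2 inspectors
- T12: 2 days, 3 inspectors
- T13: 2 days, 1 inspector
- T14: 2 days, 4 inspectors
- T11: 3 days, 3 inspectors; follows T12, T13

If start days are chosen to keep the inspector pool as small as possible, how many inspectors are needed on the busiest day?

Early-start (T10@1, T12@1, T13@1, T14@1, T11@3) gives peak 10: d1:10  d2:8  d3:3  d4:3  d5:3  d6:0.
Shift T14→3.
Schedule T10@1, T12@1, T13@1, T14@3, T11@3: d1:6  d2:4  d3:7  d4:7  d5:3  d6:0 — peak 7.

7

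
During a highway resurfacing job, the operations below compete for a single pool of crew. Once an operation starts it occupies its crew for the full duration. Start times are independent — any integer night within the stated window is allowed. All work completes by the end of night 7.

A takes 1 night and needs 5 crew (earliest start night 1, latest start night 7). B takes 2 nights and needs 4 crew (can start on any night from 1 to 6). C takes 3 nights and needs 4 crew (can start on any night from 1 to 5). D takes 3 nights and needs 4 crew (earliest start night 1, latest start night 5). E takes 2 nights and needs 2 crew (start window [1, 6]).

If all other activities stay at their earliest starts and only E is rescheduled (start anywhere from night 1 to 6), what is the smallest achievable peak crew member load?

17

E@1: n1:19  n2:14  n3:8  n4:0  n5:0  n6:0  n7:0 → peak 19
E@2: n1:17  n2:14  n3:10  n4:0  n5:0  n6:0  n7:0 → peak 17
E@3: n1:17  n2:12  n3:10  n4:2  n5:0  n6:0  n7:0 → peak 17
E@4: n1:17  n2:12  n3:8  n4:2  n5:2  n6:0  n7:0 → peak 17
E@5: n1:17  n2:12  n3:8  n4:0  n5:2  n6:2  n7:0 → peak 17
E@6: n1:17  n2:12  n3:8  n4:0  n5:0  n6:2  n7:2 → peak 17
Best is E@2, peak 17.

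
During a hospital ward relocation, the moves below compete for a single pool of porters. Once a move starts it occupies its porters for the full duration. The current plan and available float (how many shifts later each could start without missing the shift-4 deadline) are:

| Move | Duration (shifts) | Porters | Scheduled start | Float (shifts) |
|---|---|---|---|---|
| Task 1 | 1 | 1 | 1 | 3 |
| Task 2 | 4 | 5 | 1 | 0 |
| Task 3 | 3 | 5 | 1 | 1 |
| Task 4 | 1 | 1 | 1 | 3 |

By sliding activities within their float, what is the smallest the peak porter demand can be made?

10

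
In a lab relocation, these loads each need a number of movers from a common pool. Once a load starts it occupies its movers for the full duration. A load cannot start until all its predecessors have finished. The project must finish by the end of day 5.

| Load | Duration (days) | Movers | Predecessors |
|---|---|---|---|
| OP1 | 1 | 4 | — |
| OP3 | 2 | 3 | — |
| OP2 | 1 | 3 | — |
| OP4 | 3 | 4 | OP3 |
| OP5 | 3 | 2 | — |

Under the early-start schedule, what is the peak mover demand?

Early-start schedule: OP1@1, OP3@1, OP2@1, OP4@3, OP5@1.
Load per day: day 1: 12, day 2: 5, day 3: 6, day 4: 4, day 5: 4.
Peak is 12.

12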